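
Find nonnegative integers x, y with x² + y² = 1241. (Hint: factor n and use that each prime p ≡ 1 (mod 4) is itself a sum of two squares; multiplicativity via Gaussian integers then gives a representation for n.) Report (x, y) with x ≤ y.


Step 1: Factor n = 1241 = 17 · 73.
Step 2: Check the mod-4 condition on each prime factor: 17 ≡ 1 (mod 4), exponent 1; 73 ≡ 1 (mod 4), exponent 1.
All primes ≡ 3 (mod 4) appear to even exponent (or don't appear), so by the two-squares theorem n IS expressible as a sum of two squares.
Step 3: Build a representation. Here n = 17 · 73 is a product of primes ≡ 1 (mod 4). Each prime p ≡ 1 (mod 4) is itself a sum of two squares; find a² by testing p − a² for a perfect square:
  17: 17 − 1² = 16 = 4² ⇒ 17 = 1² + 4².
  73: 73 − 1² = 72, 73 − 2² = 69, 73 − 3² = 64 = 8² ⇒ 73 = 3² + 8².
  Combine using the Brahmagupta–Fibonacci identity (a² + b²)(c² + d²) = (ac − bd)² + (ad + bc)² = (ac + bd)² + (ad − bc)²:
  17 · 73 = 1241: from (1² + 4²)(3² + 8²), take (1·3 − 4·8, 1·8 + 4·3) = (3 − 32, 8 + 12) = (-29, 20); dropping signs (only squares matter) gives (29, 20); check 29² + 20² = 841 + 400 = 1241 ✓.
Step 4: Order so x ≤ y and verify: 20² + 29² = 400 + 841 = 1241 = n. ✓

n = 1241 = 20² + 29² (one valid representation with x ≤ y).


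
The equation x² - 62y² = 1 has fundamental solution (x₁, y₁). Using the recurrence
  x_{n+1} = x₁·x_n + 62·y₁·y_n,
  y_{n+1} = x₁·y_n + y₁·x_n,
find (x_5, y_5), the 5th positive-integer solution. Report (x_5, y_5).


Step 1: Find the fundamental solution (x₁, y₁) of x² - 62y² = 1.
  Expand √62 as a continued fraction. a₀ = ⌊√62⌋ = 7; iterate m_{k+1} = d_k·a_k − m_k, d_{k+1} = (62 − m_{k+1}²)/d_k, a_{k+1} = ⌊(a₀ + m_{k+1})/d_{k+1}⌋ (starting m₀ = 0, d₀ = 1), with convergents p_k = a_k·p_{k-1} + p_{k-2}, q_k = a_k·q_{k-1} + q_{k-2} (p₋₁ = 1, q₋₁ = 0):
  k = 0: a₀ = 7; p₀/q₀ = 7/1; p₀² − 62·q₀² = 49 − 62 = -13.
  k = 1: m = 7, d = 13, a = ⌊(7 + 7)/13⌋ = 1; p/q = (1·7 + 1)/(1·1 + 0) = 8/1; p² − 62·q² = 64 − 62 = 2.
  k = 2: m = 6, d = 2, a = ⌊(7 + 6)/2⌋ = 6; p/q = (6·8 + 7)/(6·1 + 1) = 55/7; p² − 62·q² = 3025 − 3038 = -13.
  k = 3: m = 6, d = 13, a = ⌊(7 + 6)/13⌋ = 1; p/q = (1·55 + 8)/(1·7 + 1) = 63/8; p² − 62·q² = 3969 − 3968 = 1.
  The first convergent with p² − 62·q² = 1 gives the fundamental solution (x₁, y₁) = (63, 8).
Step 2: Apply the recurrence (x_{n+1}, y_{n+1}) = (x₁x_n + 62y₁y_n, x₁y_n + y₁x_n) repeatedly.
  From (x_1, y_1) = (63, 8): x_2 = 63·63 + 62·8·8 = 7937; y_2 = 63·8 + 8·63 = 1008.
  From (x_2, y_2) = (7937, 1008): x_3 = 63·7937 + 62·8·1008 = 999999; y_3 = 63·1008 + 8·7937 = 127000.
  From (x_3, y_3) = (999999, 127000): x_4 = 63·999999 + 62·8·127000 = 125991937; y_4 = 63·127000 + 8·999999 = 16000992.
  From (x_4, y_4) = (125991937, 16000992): x_5 = 63·125991937 + 62·8·16000992 = 15873984063; y_5 = 63·16000992 + 8·125991937 = 2015997992.
Step 3: Verify x_5² - 62·y_5² = 251983370032377987969 - 251983370032377987968 = 1 (should be 1). ✓

(x_1, y_1) = (63, 8); (x_5, y_5) = (15873984063, 2015997992).


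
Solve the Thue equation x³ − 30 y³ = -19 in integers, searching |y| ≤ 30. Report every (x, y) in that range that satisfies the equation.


The equation is x³ - 30y³ = -19. For fixed y, x³ = 30·y³ − 19, so a solution requires the RHS to be a perfect cube.
Strategy: iterate y from -30 to 30, compute RHS = 30·y³ − 19, and check whether it is a (positive or negative) perfect cube.
Check small values of y:
  y = 0: RHS = -19 is not a perfect cube.
  y = 1: RHS = 11 is not a perfect cube.
  y = -1: RHS = -49 is not a perfect cube.
  y = 2: RHS = 221 is not a perfect cube.
  y = -2: RHS = -259 is not a perfect cube.
  y = 3: RHS = 791 is not a perfect cube.
  y = -3: RHS = -829 is not a perfect cube.
Continuing the search up to |y| = 30 finds no solutions either.
No (x, y) in the scanned range satisfies the equation.

No integer solutions with |y| ≤ 30.


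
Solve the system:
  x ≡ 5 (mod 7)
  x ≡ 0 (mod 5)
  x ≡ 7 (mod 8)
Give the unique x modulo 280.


Moduli 7, 5, 8 are pairwise coprime; by CRT there is a unique solution modulo M = 7 · 5 · 8 = 280.
Solve pairwise, accumulating the modulus:
  Start with x ≡ 5 (mod 7).
  Combine with x ≡ 0 (mod 5): since gcd(7, 5) = 1, we get a unique residue mod 35.
    Write x = 5 + 7·t and substitute into x ≡ 0 (mod 5): 7·t ≡ 0 − 5 = -5 (mod 5).
    Reduce coefficients mod 5: 2·t ≡ 0 (mod 5).
    The inverse of 2 mod 5 is 3 (since 2·3 = 6 = 1·5 + 1), so t ≡ 3·0 = 0 ≡ 0 (mod 5).
    Then x = 5 + 7·0 = 5, valid modulo lcm(7, 5) = 35: x ≡ 5 (mod 35).
  Combine with x ≡ 7 (mod 8): since gcd(35, 8) = 1, we get a unique residue mod 280.
    Write x = 5 + 35·t and substitute into x ≡ 7 (mod 8): 35·t ≡ 7 − 5 = 2 (mod 8).
    Reduce coefficients mod 8: 3·t ≡ 2 (mod 8).
    The inverse of 3 mod 8 is 3 (since 3·3 = 9 = 1·8 + 1), so t ≡ 3·2 = 6 ≡ 6 (mod 8).
    Then x = 5 + 35·6 = 215, valid modulo lcm(35, 8) = 280: x ≡ 215 (mod 280).
Verify: 215 mod 7 = 5 ✓, 215 mod 5 = 0 ✓, 215 mod 8 = 7 ✓.

x ≡ 215 (mod 280).


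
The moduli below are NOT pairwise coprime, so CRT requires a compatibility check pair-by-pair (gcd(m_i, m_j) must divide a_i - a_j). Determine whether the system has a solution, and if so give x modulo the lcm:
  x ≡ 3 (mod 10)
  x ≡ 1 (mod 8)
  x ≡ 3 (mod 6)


Moduli 10, 8, 6 are not pairwise coprime, so CRT works modulo lcm(m_i) when all pairwise compatibility conditions hold.
Pairwise compatibility: gcd(m_i, m_j) must divide a_i - a_j for every pair.
Merge one congruence at a time:
  Start: x ≡ 3 (mod 10).
  Combine with x ≡ 1 (mod 8): gcd(10, 8) = 2; 1 - 3 = -2, which IS divisible by 2, so compatible.
    Write x = 3 + 10·t and substitute into x ≡ 1 (mod 8): 10·t ≡ 1 − 3 = -2 (mod 8).
    Divide the congruence (and modulus) by g = 2: 5·t ≡ -1 (mod 4).
    Reduce coefficients mod 4: 1·t ≡ 3 (mod 4).
    So t ≡ 3 (mod 4).
    Then x = 3 + 10·3 = 33, valid modulo lcm(10, 8) = 40: x ≡ 33 (mod 40).
  Combine with x ≡ 3 (mod 6): gcd(40, 6) = 2; 3 - 33 = -30, which IS divisible by 2, so compatible.
    Write x = 33 + 40·t and substitute into x ≡ 3 (mod 6): 40·t ≡ 3 − 33 = -30 (mod 6).
    Divide the congruence (and modulus) by g = 2: 20·t ≡ -15 (mod 3).
    Reduce coefficients mod 3: 2·t ≡ 0 (mod 3).
    The inverse of 2 mod 3 is 2 (since 2·2 = 4 = 1·3 + 1), so t ≡ 2·0 = 0 ≡ 0 (mod 3).
    Then x = 33 + 40·0 = 33, valid modulo lcm(40, 6) = 120: x ≡ 33 (mod 120).
Verify: 33 mod 10 = 3, 33 mod 8 = 1, 33 mod 6 = 3.

x ≡ 33 (mod 120).


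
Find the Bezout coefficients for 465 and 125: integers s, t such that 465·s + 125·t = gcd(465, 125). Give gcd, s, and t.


Euclidean algorithm on (465, 125) — divide until remainder is 0:
  465 = 3 · 125 + 90
  125 = 1 · 90 + 35
  90 = 2 · 35 + 20
  35 = 1 · 20 + 15
  20 = 1 · 15 + 5
  15 = 3 · 5 + 0
gcd(465, 125) = 5.
Track Bezout coefficients alongside the remainders: start with r₀ = 465 = a·1 + b·0 (s = 1, t = 0) and r₁ = 125 = a·0 + b·1 (s = 0, t = 1); each new remainder r_{k+1} = r_{k-1} − q_k·r_k inherits s_{k+1} = s_{k-1} − q_k·s_k, t_{k+1} = t_{k-1} − q_k·t_k, so r_k = a·s_k + b·t_k at every step:
  q = 3: r = 90, s = 1 − 3·0 = 1, t = 0 − 3·1 = -3  (check: 465·1 + 125·(-3) = 90)
  q = 1: r = 35, s = 0 − 1·1 = -1, t = 1 − 1·(-3) = 4  (check: 465·(-1) + 125·4 = 35)
  q = 2: r = 20, s = 1 − 2·(-1) = 3, t = -3 − 2·4 = -11  (check: 465·3 + 125·(-11) = 20)
  q = 1: r = 15, s = -1 − 1·3 = -4, t = 4 − 1·(-11) = 15  (check: 465·(-4) + 125·15 = 15)
  q = 1: r = 5, s = 3 − 1·(-4) = 7, t = -11 − 1·15 = -26  (check: 465·7 + 125·(-26) = 5)
The row with r = 5 (the gcd) gives the Bezout coefficients s = 7, t = -26.
Result: 465 · (7) + 125 · (-26) = 5.

gcd(465, 125) = 5; s = 7, t = -26 (check: 465·7 + 125·(-26) = 5).


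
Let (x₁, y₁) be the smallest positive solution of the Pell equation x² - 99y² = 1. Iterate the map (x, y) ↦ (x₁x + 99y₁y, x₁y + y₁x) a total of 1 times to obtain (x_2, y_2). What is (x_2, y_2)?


Step 1: Find the fundamental solution (x₁, y₁) of x² - 99y² = 1.
  Expand √99 as a continued fraction. a₀ = ⌊√99⌋ = 9; iterate m_{k+1} = d_k·a_k − m_k, d_{k+1} = (99 − m_{k+1}²)/d_k, a_{k+1} = ⌊(a₀ + m_{k+1})/d_{k+1}⌋ (starting m₀ = 0, d₀ = 1), with convergents p_k = a_k·p_{k-1} + p_{k-2}, q_k = a_k·q_{k-1} + q_{k-2} (p₋₁ = 1, q₋₁ = 0):
  k = 0: a₀ = 9; p₀/q₀ = 9/1; p₀² − 99·q₀² = 81 − 99 = -18.
  k = 1: m = 9, d = 18, a = ⌊(9 + 9)/18⌋ = 1; p/q = (1·9 + 1)/(1·1 + 0) = 10/1; p² − 99·q² = 100 − 99 = 1.
  The first convergent with p² − 99·q² = 1 gives the fundamental solution (x₁, y₁) = (10, 1).
Step 2: Apply the recurrence (x_{n+1}, y_{n+1}) = (x₁x_n + 99y₁y_n, x₁y_n + y₁x_n) repeatedly.
  From (x_1, y_1) = (10, 1): x_2 = 10·10 + 99·1·1 = 199; y_2 = 10·1 + 1·10 = 20.
Step 3: Verify x_2² - 99·y_2² = 39601 - 39600 = 1 (should be 1). ✓

(x_1, y_1) = (10, 1); (x_2, y_2) = (199, 20).


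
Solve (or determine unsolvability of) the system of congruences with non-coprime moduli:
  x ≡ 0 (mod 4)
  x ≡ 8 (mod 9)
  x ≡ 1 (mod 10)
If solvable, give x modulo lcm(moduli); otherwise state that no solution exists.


Moduli 4, 9, 10 are not pairwise coprime, so CRT works modulo lcm(m_i) when all pairwise compatibility conditions hold.
Pairwise compatibility: gcd(m_i, m_j) must divide a_i - a_j for every pair.
Merge one congruence at a time:
  Start: x ≡ 0 (mod 4).
  Combine with x ≡ 8 (mod 9): gcd(4, 9) = 1; 8 - 0 = 8, which IS divisible by 1, so compatible.
    Write x = 0 + 4·t and substitute into x ≡ 8 (mod 9): 4·t ≡ 8 − 0 = 8 (mod 9).
    The inverse of 4 mod 9 is 7 (since 4·7 = 28 = 3·9 + 1), so t ≡ 7·8 = 56 ≡ 2 (mod 9).
    Then x = 0 + 4·2 = 8, valid modulo lcm(4, 9) = 36: x ≡ 8 (mod 36).
  Combine with x ≡ 1 (mod 10): gcd(36, 10) = 2, and 1 - 8 = -7 is NOT divisible by 2.
    ⇒ system is inconsistent (no integer solution).

No solution (the system is inconsistent).


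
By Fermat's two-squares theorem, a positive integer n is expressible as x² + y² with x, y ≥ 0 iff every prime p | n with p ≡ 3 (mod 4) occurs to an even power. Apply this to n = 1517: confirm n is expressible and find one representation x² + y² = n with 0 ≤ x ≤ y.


Step 1: Factor n = 1517 = 37 · 41.
Step 2: Check the mod-4 condition on each prime factor: 37 ≡ 1 (mod 4), exponent 1; 41 ≡ 1 (mod 4), exponent 1.
All primes ≡ 3 (mod 4) appear to even exponent (or don't appear), so by the two-squares theorem n IS expressible as a sum of two squares.
Step 3: Build a representation. Here n = 37 · 41 is a product of primes ≡ 1 (mod 4). Each prime p ≡ 1 (mod 4) is itself a sum of two squares; find a² by testing p − a² for a perfect square:
  37: 37 − 1² = 36 = 6² ⇒ 37 = 1² + 6².
  41: 41 − 1² = 40, 41 − 2² = 37, 41 − 3² = 32, 41 − 4² = 25 = 5² ⇒ 41 = 4² + 5².
  Combine using the Brahmagupta–Fibonacci identity (a² + b²)(c² + d²) = (ac − bd)² + (ad + bc)² = (ac + bd)² + (ad − bc)²:
  37 · 41 = 1517: from (1² + 6²)(4² + 5²), take (1·4 − 6·5, 1·5 + 6·4) = (4 − 30, 5 + 24) = (-26, 29); dropping signs (only squares matter) gives (26, 29); check 26² + 29² = 676 + 841 = 1517 ✓.
Step 4: Order so x ≤ y and verify: 26² + 29² = 676 + 841 = 1517 = n. ✓

n = 1517 = 26² + 29² (one valid representation with x ≤ y).


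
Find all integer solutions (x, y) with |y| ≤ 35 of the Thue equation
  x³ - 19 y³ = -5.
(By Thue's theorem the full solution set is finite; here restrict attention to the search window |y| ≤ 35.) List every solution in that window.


The equation is x³ - 19y³ = -5. For fixed y, x³ = 19·y³ − 5, so a solution requires the RHS to be a perfect cube.
Strategy: iterate y from -35 to 35, compute RHS = 19·y³ − 5, and check whether it is a (positive or negative) perfect cube.
Check small values of y:
  y = 0: RHS = -5 is not a perfect cube.
  y = 1: RHS = 14 is not a perfect cube.
  y = -1: RHS = -24 is not a perfect cube.
  y = 2: RHS = 147 is not a perfect cube.
  y = -2: RHS = -157 is not a perfect cube.
  y = 3: RHS = 508 is not a perfect cube.
  y = -3: RHS = -518 is not a perfect cube.
Continuing the search up to |y| = 35 finds no solutions either.
No (x, y) in the scanned range satisfies the equation.

No integer solutions with |y| ≤ 35.


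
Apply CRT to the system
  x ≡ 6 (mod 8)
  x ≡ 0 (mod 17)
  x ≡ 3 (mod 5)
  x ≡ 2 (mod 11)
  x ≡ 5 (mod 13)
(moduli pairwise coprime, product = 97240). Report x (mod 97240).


Product of moduli M = 8 · 17 · 5 · 11 · 13 = 97240.
Merge one congruence at a time:
  Start: x ≡ 6 (mod 8).
  Combine with x ≡ 0 (mod 17); new modulus lcm = 136.
    Write x = 6 + 8·t and substitute into x ≡ 0 (mod 17): 8·t ≡ 0 − 6 = -6 (mod 17).
    Reduce coefficients mod 17: 8·t ≡ 11 (mod 17).
    The inverse of 8 mod 17 is 15 (since 8·15 = 120 = 7·17 + 1), so t ≡ 15·11 = 165 ≡ 12 (mod 17).
    Then x = 6 + 8·12 = 102, valid modulo lcm(8, 17) = 136: x ≡ 102 (mod 136).
  Combine with x ≡ 3 (mod 5); new modulus lcm = 680.
    Write x = 102 + 136·t and substitute into x ≡ 3 (mod 5): 136·t ≡ 3 − 102 = -99 (mod 5).
    Reduce coefficients mod 5: 1·t ≡ 1 (mod 5).
    So t ≡ 1 (mod 5).
    Then x = 102 + 136·1 = 238, valid modulo lcm(136, 5) = 680: x ≡ 238 (mod 680).
  Combine with x ≡ 2 (mod 11); new modulus lcm = 7480.
    Write x = 238 + 680·t and substitute into x ≡ 2 (mod 11): 680·t ≡ 2 − 238 = -236 (mod 11).
    Reduce coefficients mod 11: 9·t ≡ 6 (mod 11).
    The inverse of 9 mod 11 is 5 (since 9·5 = 45 = 4·11 + 1), so t ≡ 5·6 = 30 ≡ 8 (mod 11).
    Then x = 238 + 680·8 = 5678, valid modulo lcm(680, 11) = 7480: x ≡ 5678 (mod 7480).
  Combine with x ≡ 5 (mod 13); new modulus lcm = 97240.
    Write x = 5678 + 7480·t and substitute into x ≡ 5 (mod 13): 7480·t ≡ 5 − 5678 = -5673 (mod 13).
    Reduce coefficients mod 13: 5·t ≡ 8 (mod 13).
    The inverse of 5 mod 13 is 8 (since 5·8 = 40 = 3·13 + 1), so t ≡ 8·8 = 64 ≡ 12 (mod 13).
    Then x = 5678 + 7480·12 = 95438, valid modulo lcm(7480, 13) = 97240: x ≡ 95438 (mod 97240).
Verify against each original: 95438 mod 8 = 6, 95438 mod 17 = 0, 95438 mod 5 = 3, 95438 mod 11 = 2, 95438 mod 13 = 5.

x ≡ 95438 (mod 97240).


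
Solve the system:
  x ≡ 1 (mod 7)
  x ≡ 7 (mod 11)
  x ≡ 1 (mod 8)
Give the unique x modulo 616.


Moduli 7, 11, 8 are pairwise coprime; by CRT there is a unique solution modulo M = 7 · 11 · 8 = 616.
Solve pairwise, accumulating the modulus:
  Start with x ≡ 1 (mod 7).
  Combine with x ≡ 7 (mod 11): since gcd(7, 11) = 1, we get a unique residue mod 77.
    Write x = 1 + 7·t and substitute into x ≡ 7 (mod 11): 7·t ≡ 7 − 1 = 6 (mod 11).
    The inverse of 7 mod 11 is 8 (since 7·8 = 56 = 5·11 + 1), so t ≡ 8·6 = 48 ≡ 4 (mod 11).
    Then x = 1 + 7·4 = 29, valid modulo lcm(7, 11) = 77: x ≡ 29 (mod 77).
  Combine with x ≡ 1 (mod 8): since gcd(77, 8) = 1, we get a unique residue mod 616.
    Write x = 29 + 77·t and substitute into x ≡ 1 (mod 8): 77·t ≡ 1 − 29 = -28 (mod 8).
    Reduce coefficients mod 8: 5·t ≡ 4 (mod 8).
    The inverse of 5 mod 8 is 5 (since 5·5 = 25 = 3·8 + 1), so t ≡ 5·4 = 20 ≡ 4 (mod 8).
    Then x = 29 + 77·4 = 337, valid modulo lcm(77, 8) = 616: x ≡ 337 (mod 616).
Verify: 337 mod 7 = 1 ✓, 337 mod 11 = 7 ✓, 337 mod 8 = 1 ✓.

x ≡ 337 (mod 616).


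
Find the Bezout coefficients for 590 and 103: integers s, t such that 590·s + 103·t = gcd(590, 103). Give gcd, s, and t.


Euclidean algorithm on (590, 103) — divide until remainder is 0:
  590 = 5 · 103 + 75
  103 = 1 · 75 + 28
  75 = 2 · 28 + 19
  28 = 1 · 19 + 9
  19 = 2 · 9 + 1
  9 = 9 · 1 + 0
gcd(590, 103) = 1.
Track Bezout coefficients alongside the remainders: start with r₀ = 590 = a·1 + b·0 (s = 1, t = 0) and r₁ = 103 = a·0 + b·1 (s = 0, t = 1); each new remainder r_{k+1} = r_{k-1} − q_k·r_k inherits s_{k+1} = s_{k-1} − q_k·s_k, t_{k+1} = t_{k-1} − q_k·t_k, so r_k = a·s_k + b·t_k at every step:
  q = 5: r = 75, s = 1 − 5·0 = 1, t = 0 − 5·1 = -5  (check: 590·1 + 103·(-5) = 75)
  q = 1: r = 28, s = 0 − 1·1 = -1, t = 1 − 1·(-5) = 6  (check: 590·(-1) + 103·6 = 28)
  q = 2: r = 19, s = 1 − 2·(-1) = 3, t = -5 − 2·6 = -17  (check: 590·3 + 103·(-17) = 19)
  q = 1: r = 9, s = -1 − 1·3 = -4, t = 6 − 1·(-17) = 23  (check: 590·(-4) + 103·23 = 9)
  q = 2: r = 1, s = 3 − 2·(-4) = 11, t = -17 − 2·23 = -63  (check: 590·11 + 103·(-63) = 1)
The row with r = 1 (the gcd) gives the Bezout coefficients s = 11, t = -63.
Result: 590 · (11) + 103 · (-63) = 1.

gcd(590, 103) = 1; s = 11, t = -63 (check: 590·11 + 103·(-63) = 1).


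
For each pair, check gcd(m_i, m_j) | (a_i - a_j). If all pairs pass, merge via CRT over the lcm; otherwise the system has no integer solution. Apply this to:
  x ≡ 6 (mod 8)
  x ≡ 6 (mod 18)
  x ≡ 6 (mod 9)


Moduli 8, 18, 9 are not pairwise coprime, so CRT works modulo lcm(m_i) when all pairwise compatibility conditions hold.
Pairwise compatibility: gcd(m_i, m_j) must divide a_i - a_j for every pair.
Merge one congruence at a time:
  Start: x ≡ 6 (mod 8).
  Combine with x ≡ 6 (mod 18): gcd(8, 18) = 2; 6 - 6 = 0, which IS divisible by 2, so compatible.
    Write x = 6 + 8·t and substitute into x ≡ 6 (mod 18): 8·t ≡ 6 − 6 = 0 (mod 18).
    Divide the congruence (and modulus) by g = 2: 4·t ≡ 0 (mod 9).
    The inverse of 4 mod 9 is 7 (since 4·7 = 28 = 3·9 + 1), so t ≡ 7·0 = 0 ≡ 0 (mod 9).
    Then x = 6 + 8·0 = 6, valid modulo lcm(8, 18) = 72: x ≡ 6 (mod 72).
  Combine with x ≡ 6 (mod 9): gcd(72, 9) = 9; 6 - 6 = 0, which IS divisible by 9, so compatible.
    Write x = 6 + 72·t and substitute into x ≡ 6 (mod 9): 72·t ≡ 6 − 6 = 0 (mod 9).
    Divide the congruence (and modulus) by g = 9: 8·t ≡ 0 (mod 1).
    Modulo 1 every t works; take t = 0.
    Then x = 6 + 72·0 = 6, valid modulo lcm(72, 9) = 72: x ≡ 6 (mod 72).
Verify: 6 mod 8 = 6, 6 mod 18 = 6, 6 mod 9 = 6.

x ≡ 6 (mod 72).


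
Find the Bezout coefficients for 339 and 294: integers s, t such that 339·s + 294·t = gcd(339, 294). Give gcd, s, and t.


Euclidean algorithm on (339, 294) — divide until remainder is 0:
  339 = 1 · 294 + 45
  294 = 6 · 45 + 24
  45 = 1 · 24 + 21
  24 = 1 · 21 + 3
  21 = 7 · 3 + 0
gcd(339, 294) = 3.
Track Bezout coefficients alongside the remainders: start with r₀ = 339 = a·1 + b·0 (s = 1, t = 0) and r₁ = 294 = a·0 + b·1 (s = 0, t = 1); each new remainder r_{k+1} = r_{k-1} − q_k·r_k inherits s_{k+1} = s_{k-1} − q_k·s_k, t_{k+1} = t_{k-1} − q_k·t_k, so r_k = a·s_k + b·t_k at every step:
  q = 1: r = 45, s = 1 − 1·0 = 1, t = 0 − 1·1 = -1  (check: 339·1 + 294·(-1) = 45)
  q = 6: r = 24, s = 0 − 6·1 = -6, t = 1 − 6·(-1) = 7  (check: 339·(-6) + 294·7 = 24)
  q = 1: r = 21, s = 1 − 1·(-6) = 7, t = -1 − 1·7 = -8  (check: 339·7 + 294·(-8) = 21)
  q = 1: r = 3, s = -6 − 1·7 = -13, t = 7 − 1·(-8) = 15  (check: 339·(-13) + 294·15 = 3)
The row with r = 3 (the gcd) gives the Bezout coefficients s = -13, t = 15.
Result: 339 · (-13) + 294 · (15) = 3.

gcd(339, 294) = 3; s = -13, t = 15 (check: 339·(-13) + 294·15 = 3).


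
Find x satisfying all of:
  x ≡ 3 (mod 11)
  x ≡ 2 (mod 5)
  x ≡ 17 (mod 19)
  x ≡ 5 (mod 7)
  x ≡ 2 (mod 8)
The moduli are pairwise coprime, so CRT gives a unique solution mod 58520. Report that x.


Product of moduli M = 11 · 5 · 19 · 7 · 8 = 58520.
Merge one congruence at a time:
  Start: x ≡ 3 (mod 11).
  Combine with x ≡ 2 (mod 5); new modulus lcm = 55.
    Write x = 3 + 11·t and substitute into x ≡ 2 (mod 5): 11·t ≡ 2 − 3 = -1 (mod 5).
    Reduce coefficients mod 5: 1·t ≡ 4 (mod 5).
    So t ≡ 4 (mod 5).
    Then x = 3 + 11·4 = 47, valid modulo lcm(11, 5) = 55: x ≡ 47 (mod 55).
  Combine with x ≡ 17 (mod 19); new modulus lcm = 1045.
    Write x = 47 + 55·t and substitute into x ≡ 17 (mod 19): 55·t ≡ 17 − 47 = -30 (mod 19).
    Reduce coefficients mod 19: 17·t ≡ 8 (mod 19).
    The inverse of 17 mod 19 is 9 (since 17·9 = 153 = 8·19 + 1), so t ≡ 9·8 = 72 ≡ 15 (mod 19).
    Then x = 47 + 55·15 = 872, valid modulo lcm(55, 19) = 1045: x ≡ 872 (mod 1045).
  Combine with x ≡ 5 (mod 7); new modulus lcm = 7315.
    Write x = 872 + 1045·t and substitute into x ≡ 5 (mod 7): 1045·t ≡ 5 − 872 = -867 (mod 7).
    Reduce coefficients mod 7: 2·t ≡ 1 (mod 7).
    The inverse of 2 mod 7 is 4 (since 2·4 = 8 = 1·7 + 1), so t ≡ 4·1 = 4 ≡ 4 (mod 7).
    Then x = 872 + 1045·4 = 5052, valid modulo lcm(1045, 7) = 7315: x ≡ 5052 (mod 7315).
  Combine with x ≡ 2 (mod 8); new modulus lcm = 58520.
    Write x = 5052 + 7315·t and substitute into x ≡ 2 (mod 8): 7315·t ≡ 2 − 5052 = -5050 (mod 8).
    Reduce coefficients mod 8: 3·t ≡ 6 (mod 8).
    The inverse of 3 mod 8 is 3 (since 3·3 = 9 = 1·8 + 1), so t ≡ 3·6 = 18 ≡ 2 (mod 8).
    Then x = 5052 + 7315·2 = 19682, valid modulo lcm(7315, 8) = 58520: x ≡ 19682 (mod 58520).
Verify against each original: 19682 mod 11 = 3, 19682 mod 5 = 2, 19682 mod 19 = 17, 19682 mod 7 = 5, 19682 mod 8 = 2.

x ≡ 19682 (mod 58520).


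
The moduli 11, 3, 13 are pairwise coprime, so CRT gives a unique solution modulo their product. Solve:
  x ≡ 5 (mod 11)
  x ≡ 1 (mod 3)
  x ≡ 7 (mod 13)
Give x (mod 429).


Moduli 11, 3, 13 are pairwise coprime; by CRT there is a unique solution modulo M = 11 · 3 · 13 = 429.
Solve pairwise, accumulating the modulus:
  Start with x ≡ 5 (mod 11).
  Combine with x ≡ 1 (mod 3): since gcd(11, 3) = 1, we get a unique residue mod 33.
    Write x = 5 + 11·t and substitute into x ≡ 1 (mod 3): 11·t ≡ 1 − 5 = -4 (mod 3).
    Reduce coefficients mod 3: 2·t ≡ 2 (mod 3).
    The inverse of 2 mod 3 is 2 (since 2·2 = 4 = 1·3 + 1), so t ≡ 2·2 = 4 ≡ 1 (mod 3).
    Then x = 5 + 11·1 = 16, valid modulo lcm(11, 3) = 33: x ≡ 16 (mod 33).
  Combine with x ≡ 7 (mod 13): since gcd(33, 13) = 1, we get a unique residue mod 429.
    Write x = 16 + 33·t and substitute into x ≡ 7 (mod 13): 33·t ≡ 7 − 16 = -9 (mod 13).
    Reduce coefficients mod 13: 7·t ≡ 4 (mod 13).
    The inverse of 7 mod 13 is 2 (since 7·2 = 14 = 1·13 + 1), so t ≡ 2·4 = 8 ≡ 8 (mod 13).
    Then x = 16 + 33·8 = 280, valid modulo lcm(33, 13) = 429: x ≡ 280 (mod 429).
Verify: 280 mod 11 = 5 ✓, 280 mod 3 = 1 ✓, 280 mod 13 = 7 ✓.

x ≡ 280 (mod 429).


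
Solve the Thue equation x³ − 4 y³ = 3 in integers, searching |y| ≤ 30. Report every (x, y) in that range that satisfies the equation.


The equation is x³ - 4y³ = 3. For fixed y, x³ = 4·y³ + 3, so a solution requires the RHS to be a perfect cube.
Strategy: iterate y from -30 to 30, compute RHS = 4·y³ + 3, and check whether it is a (positive or negative) perfect cube.
Check small values of y:
  y = 0: RHS = 3 is not a perfect cube.
  y = 1: RHS = 7 is not a perfect cube.
  y = -1: RHS = -1 = (-1)³ ⇒ x = -1 works.
  y = 2: RHS = 35 is not a perfect cube.
  y = -2: RHS = -29 is not a perfect cube.
  y = 3: RHS = 111 is not a perfect cube.
  y = -3: RHS = -105 is not a perfect cube.
Continuing the search up to |y| = 30 finds no further solutions beyond those listed.
Collected solutions: (-1, -1).

Solutions (with |y| ≤ 30): (-1, -1).


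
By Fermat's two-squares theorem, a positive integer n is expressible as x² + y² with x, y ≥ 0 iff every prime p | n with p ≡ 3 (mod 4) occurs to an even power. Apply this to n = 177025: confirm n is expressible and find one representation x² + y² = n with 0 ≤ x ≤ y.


Step 1: Factor n = 177025 = 5^2 · 73 · 97.
Step 2: Check the mod-4 condition on each prime factor: 5 ≡ 1 (mod 4), exponent 2; 73 ≡ 1 (mod 4), exponent 1; 97 ≡ 1 (mod 4), exponent 1.
All primes ≡ 3 (mod 4) appear to even exponent (or don't appear), so by the two-squares theorem n IS expressible as a sum of two squares.
Step 3: Build a representation. Group n = k² · m with k = 5 and m = 73 · 97 = 7081 (a product of primes ≡ 1 (mod 4)); a representation of m scales to one of n via (k·x)² + (k·y)² = k²(x² + y²). Each prime p ≡ 1 (mod 4) is itself a sum of two squares; find a² by testing p − a² for a perfect square:
  73: 73 − 1² = 72, 73 − 2² = 69, 73 − 3² = 64 = 8² ⇒ 73 = 3² + 8².
  97: 97 − 1² = 96, 97 − 2² = 93, 97 − 3² = 88, 97 − 4² = 81 = 9² ⇒ 97 = 4² + 9².
  Combine using the Brahmagupta–Fibonacci identity (a² + b²)(c² + d²) = (ac − bd)² + (ad + bc)² = (ac + bd)² + (ad − bc)²:
  73 · 97 = 7081: from (3² + 8²)(4² + 9²), take (3·4 − 8·9, 3·9 + 8·4) = (12 − 72, 27 + 32) = (-60, 59); dropping signs (only squares matter) gives (60, 59); check 60² + 59² = 3600 + 3481 = 7081 ✓.
  Scale by k = 5: (5·60, 5·59) = (300, 295).
Step 4: Order so x ≤ y and verify: 295² + 300² = 87025 + 90000 = 177025 = n. ✓

n = 177025 = 295² + 300² (one valid representation with x ≤ y).


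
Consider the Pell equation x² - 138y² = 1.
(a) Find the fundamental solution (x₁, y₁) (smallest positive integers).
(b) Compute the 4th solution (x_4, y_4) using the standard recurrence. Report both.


Step 1: Find the fundamental solution (x₁, y₁) of x² - 138y² = 1.
  Expand √138 as a continued fraction. a₀ = ⌊√138⌋ = 11; iterate m_{k+1} = d_k·a_k − m_k, d_{k+1} = (138 − m_{k+1}²)/d_k, a_{k+1} = ⌊(a₀ + m_{k+1})/d_{k+1}⌋ (starting m₀ = 0, d₀ = 1), with convergents p_k = a_k·p_{k-1} + p_{k-2}, q_k = a_k·q_{k-1} + q_{k-2} (p₋₁ = 1, q₋₁ = 0):
  k = 0: a₀ = 11; p₀/q₀ = 11/1; p₀² − 138·q₀² = 121 − 138 = -17.
  k = 1: m = 11, d = 17, a = ⌊(11 + 11)/17⌋ = 1; p/q = (1·11 + 1)/(1·1 + 0) = 12/1; p² − 138·q² = 144 − 138 = 6.
  k = 2: m = 6, d = 6, a = ⌊(11 + 6)/6⌋ = 2; p/q = (2·12 + 11)/(2·1 + 1) = 35/3; p² − 138·q² = 1225 − 1242 = -17.
  k = 3: m = 6, d = 17, a = ⌊(11 + 6)/17⌋ = 1; p/q = (1·35 + 12)/(1·3 + 1) = 47/4; p² − 138·q² = 2209 − 2208 = 1.
  The first convergent with p² − 138·q² = 1 gives the fundamental solution (x₁, y₁) = (47, 4).
Step 2: Apply the recurrence (x_{n+1}, y_{n+1}) = (x₁x_n + 138y₁y_n, x₁y_n + y₁x_n) repeatedly.
  From (x_1, y_1) = (47, 4): x_2 = 47·47 + 138·4·4 = 4417; y_2 = 47·4 + 4·47 = 376.
  From (x_2, y_2) = (4417, 376): x_3 = 47·4417 + 138·4·376 = 415151; y_3 = 47·376 + 4·4417 = 35340.
  From (x_3, y_3) = (415151, 35340): x_4 = 47·415151 + 138·4·35340 = 39019777; y_4 = 47·35340 + 4·415151 = 3321584.
Step 3: Verify x_4² - 138·y_4² = 1522542997129729 - 1522542997129728 = 1 (should be 1). ✓

(x_1, y_1) = (47, 4); (x_4, y_4) = (39019777, 3321584).


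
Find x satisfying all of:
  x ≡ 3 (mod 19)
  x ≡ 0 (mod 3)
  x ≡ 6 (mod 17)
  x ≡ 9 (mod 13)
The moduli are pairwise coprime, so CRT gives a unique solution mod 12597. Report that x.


Product of moduli M = 19 · 3 · 17 · 13 = 12597.
Merge one congruence at a time:
  Start: x ≡ 3 (mod 19).
  Combine with x ≡ 0 (mod 3); new modulus lcm = 57.
    Write x = 3 + 19·t and substitute into x ≡ 0 (mod 3): 19·t ≡ 0 − 3 = -3 (mod 3).
    Reduce coefficients mod 3: 1·t ≡ 0 (mod 3).
    So t ≡ 0 (mod 3).
    Then x = 3 + 19·0 = 3, valid modulo lcm(19, 3) = 57: x ≡ 3 (mod 57).
  Combine with x ≡ 6 (mod 17); new modulus lcm = 969.
    Write x = 3 + 57·t and substitute into x ≡ 6 (mod 17): 57·t ≡ 6 − 3 = 3 (mod 17).
    Reduce coefficients mod 17: 6·t ≡ 3 (mod 17).
    The inverse of 6 mod 17 is 3 (since 6·3 = 18 = 1·17 + 1), so t ≡ 3·3 = 9 ≡ 9 (mod 17).
    Then x = 3 + 57·9 = 516, valid modulo lcm(57, 17) = 969: x ≡ 516 (mod 969).
  Combine with x ≡ 9 (mod 13); new modulus lcm = 12597.
    Write x = 516 + 969·t and substitute into x ≡ 9 (mod 13): 969·t ≡ 9 − 516 = -507 (mod 13).
    Reduce coefficients mod 13: 7·t ≡ 0 (mod 13).
    The inverse of 7 mod 13 is 2 (since 7·2 = 14 = 1·13 + 1), so t ≡ 2·0 = 0 ≡ 0 (mod 13).
    Then x = 516 + 969·0 = 516, valid modulo lcm(969, 13) = 12597: x ≡ 516 (mod 12597).
Verify against each original: 516 mod 19 = 3, 516 mod 3 = 0, 516 mod 17 = 6, 516 mod 13 = 9.

x ≡ 516 (mod 12597).


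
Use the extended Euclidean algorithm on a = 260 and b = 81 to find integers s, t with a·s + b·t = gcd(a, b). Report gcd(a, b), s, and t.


Euclidean algorithm on (260, 81) — divide until remainder is 0:
  260 = 3 · 81 + 17
  81 = 4 · 17 + 13
  17 = 1 · 13 + 4
  13 = 3 · 4 + 1
  4 = 4 · 1 + 0
gcd(260, 81) = 1.
Track Bezout coefficients alongside the remainders: start with r₀ = 260 = a·1 + b·0 (s = 1, t = 0) and r₁ = 81 = a·0 + b·1 (s = 0, t = 1); each new remainder r_{k+1} = r_{k-1} − q_k·r_k inherits s_{k+1} = s_{k-1} − q_k·s_k, t_{k+1} = t_{k-1} − q_k·t_k, so r_k = a·s_k + b·t_k at every step:
  q = 3: r = 17, s = 1 − 3·0 = 1, t = 0 − 3·1 = -3  (check: 260·1 + 81·(-3) = 17)
  q = 4: r = 13, s = 0 − 4·1 = -4, t = 1 − 4·(-3) = 13  (check: 260·(-4) + 81·13 = 13)
  q = 1: r = 4, s = 1 − 1·(-4) = 5, t = -3 − 1·13 = -16  (check: 260·5 + 81·(-16) = 4)
  q = 3: r = 1, s = -4 − 3·5 = -19, t = 13 − 3·(-16) = 61  (check: 260·(-19) + 81·61 = 1)
The row with r = 1 (the gcd) gives the Bezout coefficients s = -19, t = 61.
Result: 260 · (-19) + 81 · (61) = 1.

gcd(260, 81) = 1; s = -19, t = 61 (check: 260·(-19) + 81·61 = 1).


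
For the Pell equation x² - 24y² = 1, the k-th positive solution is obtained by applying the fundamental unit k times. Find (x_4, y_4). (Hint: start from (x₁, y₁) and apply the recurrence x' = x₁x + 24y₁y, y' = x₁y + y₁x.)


Step 1: Find the fundamental solution (x₁, y₁) of x² - 24y² = 1.
  Expand √24 as a continued fraction. a₀ = ⌊√24⌋ = 4; iterate m_{k+1} = d_k·a_k − m_k, d_{k+1} = (24 − m_{k+1}²)/d_k, a_{k+1} = ⌊(a₀ + m_{k+1})/d_{k+1}⌋ (starting m₀ = 0, d₀ = 1), with convergents p_k = a_k·p_{k-1} + p_{k-2}, q_k = a_k·q_{k-1} + q_{k-2} (p₋₁ = 1, q₋₁ = 0):
  k = 0: a₀ = 4; p₀/q₀ = 4/1; p₀² − 24·q₀² = 16 − 24 = -8.
  k = 1: m = 4, d = 8, a = ⌊(4 + 4)/8⌋ = 1; p/q = (1·4 + 1)/(1·1 + 0) = 5/1; p² − 24·q² = 25 − 24 = 1.
  The first convergent with p² − 24·q² = 1 gives the fundamental solution (x₁, y₁) = (5, 1).
Step 2: Apply the recurrence (x_{n+1}, y_{n+1}) = (x₁x_n + 24y₁y_n, x₁y_n + y₁x_n) repeatedly.
  From (x_1, y_1) = (5, 1): x_2 = 5·5 + 24·1·1 = 49; y_2 = 5·1 + 1·5 = 10.
  From (x_2, y_2) = (49, 10): x_3 = 5·49 + 24·1·10 = 485; y_3 = 5·10 + 1·49 = 99.
  From (x_3, y_3) = (485, 99): x_4 = 5·485 + 24·1·99 = 4801; y_4 = 5·99 + 1·485 = 980.
Step 3: Verify x_4² - 24·y_4² = 23049601 - 23049600 = 1 (should be 1). ✓

(x_1, y_1) = (5, 1); (x_4, y_4) = (4801, 980).


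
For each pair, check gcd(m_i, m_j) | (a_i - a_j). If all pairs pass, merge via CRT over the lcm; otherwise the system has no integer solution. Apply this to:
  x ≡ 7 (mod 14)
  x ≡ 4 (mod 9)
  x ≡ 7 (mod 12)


Moduli 14, 9, 12 are not pairwise coprime, so CRT works modulo lcm(m_i) when all pairwise compatibility conditions hold.
Pairwise compatibility: gcd(m_i, m_j) must divide a_i - a_j for every pair.
Merge one congruence at a time:
  Start: x ≡ 7 (mod 14).
  Combine with x ≡ 4 (mod 9): gcd(14, 9) = 1; 4 - 7 = -3, which IS divisible by 1, so compatible.
    Write x = 7 + 14·t and substitute into x ≡ 4 (mod 9): 14·t ≡ 4 − 7 = -3 (mod 9).
    Reduce coefficients mod 9: 5·t ≡ 6 (mod 9).
    The inverse of 5 mod 9 is 2 (since 5·2 = 10 = 1·9 + 1), so t ≡ 2·6 = 12 ≡ 3 (mod 9).
    Then x = 7 + 14·3 = 49, valid modulo lcm(14, 9) = 126: x ≡ 49 (mod 126).
  Combine with x ≡ 7 (mod 12): gcd(126, 12) = 6; 7 - 49 = -42, which IS divisible by 6, so compatible.
    Write x = 49 + 126·t and substitute into x ≡ 7 (mod 12): 126·t ≡ 7 − 49 = -42 (mod 12).
    Divide the congruence (and modulus) by g = 6: 21·t ≡ -7 (mod 2).
    Reduce coefficients mod 2: 1·t ≡ 1 (mod 2).
    So t ≡ 1 (mod 2).
    Then x = 49 + 126·1 = 175, valid modulo lcm(126, 12) = 252: x ≡ 175 (mod 252).
Verify: 175 mod 14 = 7, 175 mod 9 = 4, 175 mod 12 = 7.

x ≡ 175 (mod 252).


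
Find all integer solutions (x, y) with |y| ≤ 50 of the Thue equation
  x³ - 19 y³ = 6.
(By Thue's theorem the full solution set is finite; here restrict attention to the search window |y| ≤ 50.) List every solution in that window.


The equation is x³ - 19y³ = 6. For fixed y, x³ = 19·y³ + 6, so a solution requires the RHS to be a perfect cube.
Strategy: iterate y from -50 to 50, compute RHS = 19·y³ + 6, and check whether it is a (positive or negative) perfect cube.
Check small values of y:
  y = 0: RHS = 6 is not a perfect cube.
  y = 1: RHS = 25 is not a perfect cube.
  y = -1: RHS = -13 is not a perfect cube.
  y = 2: RHS = 158 is not a perfect cube.
  y = -2: RHS = -146 is not a perfect cube.
  y = 3: RHS = 519 is not a perfect cube.
  y = -3: RHS = -507 is not a perfect cube.
Continuing the search up to |y| = 50 finds no solutions either.
No (x, y) in the scanned range satisfies the equation.

No integer solutions with |y| ≤ 50.


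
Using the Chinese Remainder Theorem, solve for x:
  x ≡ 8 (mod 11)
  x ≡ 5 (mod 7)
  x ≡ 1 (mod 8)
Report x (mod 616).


Moduli 11, 7, 8 are pairwise coprime; by CRT there is a unique solution modulo M = 11 · 7 · 8 = 616.
Solve pairwise, accumulating the modulus:
  Start with x ≡ 8 (mod 11).
  Combine with x ≡ 5 (mod 7): since gcd(11, 7) = 1, we get a unique residue mod 77.
    Write x = 8 + 11·t and substitute into x ≡ 5 (mod 7): 11·t ≡ 5 − 8 = -3 (mod 7).
    Reduce coefficients mod 7: 4·t ≡ 4 (mod 7).
    The inverse of 4 mod 7 is 2 (since 4·2 = 8 = 1·7 + 1), so t ≡ 2·4 = 8 ≡ 1 (mod 7).
    Then x = 8 + 11·1 = 19, valid modulo lcm(11, 7) = 77: x ≡ 19 (mod 77).
  Combine with x ≡ 1 (mod 8): since gcd(77, 8) = 1, we get a unique residue mod 616.
    Write x = 19 + 77·t and substitute into x ≡ 1 (mod 8): 77·t ≡ 1 − 19 = -18 (mod 8).
    Reduce coefficients mod 8: 5·t ≡ 6 (mod 8).
    The inverse of 5 mod 8 is 5 (since 5·5 = 25 = 3·8 + 1), so t ≡ 5·6 = 30 ≡ 6 (mod 8).
    Then x = 19 + 77·6 = 481, valid modulo lcm(77, 8) = 616: x ≡ 481 (mod 616).
Verify: 481 mod 11 = 8 ✓, 481 mod 7 = 5 ✓, 481 mod 8 = 1 ✓.

x ≡ 481 (mod 616).


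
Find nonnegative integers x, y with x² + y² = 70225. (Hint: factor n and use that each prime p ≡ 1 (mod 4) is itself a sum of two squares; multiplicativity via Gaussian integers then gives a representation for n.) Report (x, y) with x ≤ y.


Step 1: Factor n = 70225 = 5^2 · 53^2.
Step 2: Check the mod-4 condition on each prime factor: 5 ≡ 1 (mod 4), exponent 2; 53 ≡ 1 (mod 4), exponent 2.
All primes ≡ 3 (mod 4) appear to even exponent (or don't appear), so by the two-squares theorem n IS expressible as a sum of two squares.
Step 3: Build a representation. Group n = k² · m with k = 5 and m = 53 · 53 = 2809 (a product of primes ≡ 1 (mod 4)); a representation of m scales to one of n via (k·x)² + (k·y)² = k²(x² + y²). Each prime p ≡ 1 (mod 4) is itself a sum of two squares; find a² by testing p − a² for a perfect square:
  53: 53 − 1² = 52, 53 − 2² = 49 = 7² ⇒ 53 = 2² + 7².
  Combine using the Brahmagupta–Fibonacci identity (a² + b²)(c² + d²) = (ac − bd)² + (ad + bc)² = (ac + bd)² + (ad − bc)²:
  53 · 53 = 2809: from (2² + 7²)(2² + 7²), take (2·2 − 7·7, 2·7 + 7·2) = (4 − 49, 14 + 14) = (-45, 28); dropping signs (only squares matter) gives (45, 28); check 45² + 28² = 2025 + 784 = 2809 ✓.
  Scale by k = 5: (5·45, 5·28) = (225, 140).
Step 4: Order so x ≤ y and verify: 140² + 225² = 19600 + 50625 = 70225 = n. ✓

n = 70225 = 140² + 225² (one valid representation with x ≤ y).


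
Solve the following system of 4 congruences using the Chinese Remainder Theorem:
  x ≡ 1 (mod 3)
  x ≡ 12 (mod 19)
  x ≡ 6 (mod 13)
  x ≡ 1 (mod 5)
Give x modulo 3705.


Product of moduli M = 3 · 19 · 13 · 5 = 3705.
Merge one congruence at a time:
  Start: x ≡ 1 (mod 3).
  Combine with x ≡ 12 (mod 19); new modulus lcm = 57.
    Write x = 1 + 3·t and substitute into x ≡ 12 (mod 19): 3·t ≡ 12 − 1 = 11 (mod 19).
    The inverse of 3 mod 19 is 13 (since 3·13 = 39 = 2·19 + 1), so t ≡ 13·11 = 143 ≡ 10 (mod 19).
    Then x = 1 + 3·10 = 31, valid modulo lcm(3, 19) = 57: x ≡ 31 (mod 57).
  Combine with x ≡ 6 (mod 13); new modulus lcm = 741.
    Write x = 31 + 57·t and substitute into x ≡ 6 (mod 13): 57·t ≡ 6 − 31 = -25 (mod 13).
    Reduce coefficients mod 13: 5·t ≡ 1 (mod 13).
    The inverse of 5 mod 13 is 8 (since 5·8 = 40 = 3·13 + 1), so t ≡ 8·1 = 8 ≡ 8 (mod 13).
    Then x = 31 + 57·8 = 487, valid modulo lcm(57, 13) = 741: x ≡ 487 (mod 741).
  Combine with x ≡ 1 (mod 5); new modulus lcm = 3705.
    Write x = 487 + 741·t and substitute into x ≡ 1 (mod 5): 741·t ≡ 1 − 487 = -486 (mod 5).
    Reduce coefficients mod 5: 1·t ≡ 4 (mod 5).
    So t ≡ 4 (mod 5).
    Then x = 487 + 741·4 = 3451, valid modulo lcm(741, 5) = 3705: x ≡ 3451 (mod 3705).
Verify against each original: 3451 mod 3 = 1, 3451 mod 19 = 12, 3451 mod 13 = 6, 3451 mod 5 = 1.

x ≡ 3451 (mod 3705).


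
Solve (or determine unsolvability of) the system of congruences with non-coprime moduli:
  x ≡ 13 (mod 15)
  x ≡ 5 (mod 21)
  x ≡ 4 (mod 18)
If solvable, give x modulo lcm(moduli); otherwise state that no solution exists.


Moduli 15, 21, 18 are not pairwise coprime, so CRT works modulo lcm(m_i) when all pairwise compatibility conditions hold.
Pairwise compatibility: gcd(m_i, m_j) must divide a_i - a_j for every pair.
Merge one congruence at a time:
  Start: x ≡ 13 (mod 15).
  Combine with x ≡ 5 (mod 21): gcd(15, 21) = 3, and 5 - 13 = -8 is NOT divisible by 3.
    ⇒ system is inconsistent (no integer solution).

No solution (the system is inconsistent).


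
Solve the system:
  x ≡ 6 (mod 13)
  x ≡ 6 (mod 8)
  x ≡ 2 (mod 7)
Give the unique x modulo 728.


Moduli 13, 8, 7 are pairwise coprime; by CRT there is a unique solution modulo M = 13 · 8 · 7 = 728.
Solve pairwise, accumulating the modulus:
  Start with x ≡ 6 (mod 13).
  Combine with x ≡ 6 (mod 8): since gcd(13, 8) = 1, we get a unique residue mod 104.
    Write x = 6 + 13·t and substitute into x ≡ 6 (mod 8): 13·t ≡ 6 − 6 = 0 (mod 8).
    Reduce coefficients mod 8: 5·t ≡ 0 (mod 8).
    The inverse of 5 mod 8 is 5 (since 5·5 = 25 = 3·8 + 1), so t ≡ 5·0 = 0 ≡ 0 (mod 8).
    Then x = 6 + 13·0 = 6, valid modulo lcm(13, 8) = 104: x ≡ 6 (mod 104).
  Combine with x ≡ 2 (mod 7): since gcd(104, 7) = 1, we get a unique residue mod 728.
    Write x = 6 + 104·t and substitute into x ≡ 2 (mod 7): 104·t ≡ 2 − 6 = -4 (mod 7).
    Reduce coefficients mod 7: 6·t ≡ 3 (mod 7).
    The inverse of 6 mod 7 is 6 (since 6·6 = 36 = 5·7 + 1), so t ≡ 6·3 = 18 ≡ 4 (mod 7).
    Then x = 6 + 104·4 = 422, valid modulo lcm(104, 7) = 728: x ≡ 422 (mod 728).
Verify: 422 mod 13 = 6 ✓, 422 mod 8 = 6 ✓, 422 mod 7 = 2 ✓.

x ≡ 422 (mod 728).


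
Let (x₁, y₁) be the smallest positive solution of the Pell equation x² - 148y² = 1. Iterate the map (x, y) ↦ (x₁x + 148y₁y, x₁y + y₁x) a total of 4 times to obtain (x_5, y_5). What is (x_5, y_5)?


Step 1: Find the fundamental solution (x₁, y₁) of x² - 148y² = 1.
  Expand √148 as a continued fraction. a₀ = ⌊√148⌋ = 12; iterate m_{k+1} = d_k·a_k − m_k, d_{k+1} = (148 − m_{k+1}²)/d_k, a_{k+1} = ⌊(a₀ + m_{k+1})/d_{k+1}⌋ (starting m₀ = 0, d₀ = 1), with convergents p_k = a_k·p_{k-1} + p_{k-2}, q_k = a_k·q_{k-1} + q_{k-2} (p₋₁ = 1, q₋₁ = 0):
  k = 0: a₀ = 12; p₀/q₀ = 12/1; p₀² − 148·q₀² = 144 − 148 = -4.
  k = 1: m = 12, d = 4, a = ⌊(12 + 12)/4⌋ = 6; p/q = (6·12 + 1)/(6·1 + 0) = 73/6; p² − 148·q² = 5329 − 5328 = 1.
  The first convergent with p² − 148·q² = 1 gives the fundamental solution (x₁, y₁) = (73, 6).
Step 2: Apply the recurrence (x_{n+1}, y_{n+1}) = (x₁x_n + 148y₁y_n, x₁y_n + y₁x_n) repeatedly.
  From (x_1, y_1) = (73, 6): x_2 = 73·73 + 148·6·6 = 10657; y_2 = 73·6 + 6·73 = 876.
  From (x_2, y_2) = (10657, 876): x_3 = 73·10657 + 148·6·876 = 1555849; y_3 = 73·876 + 6·10657 = 127890.
  From (x_3, y_3) = (1555849, 127890): x_4 = 73·1555849 + 148·6·127890 = 227143297; y_4 = 73·127890 + 6·1555849 = 18671064.
  From (x_4, y_4) = (227143297, 18671064): x_5 = 73·227143297 + 148·6·18671064 = 33161365513; y_5 = 73·18671064 + 6·227143297 = 2725847454.
Step 3: Verify x_5² - 148·y_5² = 1099676162686785753169 - 1099676162686785753168 = 1 (should be 1). ✓

(x_1, y_1) = (73, 6); (x_5, y_5) = (33161365513, 2725847454).
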